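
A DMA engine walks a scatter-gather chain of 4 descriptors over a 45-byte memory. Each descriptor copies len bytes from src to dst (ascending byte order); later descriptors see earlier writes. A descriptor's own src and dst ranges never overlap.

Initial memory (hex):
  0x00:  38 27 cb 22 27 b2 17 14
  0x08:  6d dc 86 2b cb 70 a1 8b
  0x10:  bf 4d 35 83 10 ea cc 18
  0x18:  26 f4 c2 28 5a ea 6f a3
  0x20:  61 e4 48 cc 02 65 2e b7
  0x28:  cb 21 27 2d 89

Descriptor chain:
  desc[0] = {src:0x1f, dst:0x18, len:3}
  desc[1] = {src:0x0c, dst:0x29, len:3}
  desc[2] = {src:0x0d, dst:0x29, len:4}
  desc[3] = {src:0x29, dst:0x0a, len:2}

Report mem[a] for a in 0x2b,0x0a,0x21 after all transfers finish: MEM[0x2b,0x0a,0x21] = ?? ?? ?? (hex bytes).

MEM[0x2b,0x0a,0x21] = 8b 70 e4

  after D0: wrote 3B at 0x18 = a361e4
  after D1: wrote 3B at 0x29 = cb70a1
  after D2: wrote 4B at 0x29 = 70a18bbf
  after D3: wrote 2B at 0x0a = 70a1
query mem[0x2b]=0x8b, mem[0x0a]=0x70, mem[0x21]=0xe4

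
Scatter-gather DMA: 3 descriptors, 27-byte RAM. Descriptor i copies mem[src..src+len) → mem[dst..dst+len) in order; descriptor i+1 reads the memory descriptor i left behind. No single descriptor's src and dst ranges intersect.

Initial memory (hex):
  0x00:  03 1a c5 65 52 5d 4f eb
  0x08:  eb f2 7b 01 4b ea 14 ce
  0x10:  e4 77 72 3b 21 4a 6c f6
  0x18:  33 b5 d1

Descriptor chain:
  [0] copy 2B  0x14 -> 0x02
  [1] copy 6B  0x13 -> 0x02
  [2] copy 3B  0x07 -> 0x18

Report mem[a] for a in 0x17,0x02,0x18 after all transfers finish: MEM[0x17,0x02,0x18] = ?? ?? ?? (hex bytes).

MEM[0x17,0x02,0x18] = f6 3b 33

#0 dst[0x02+2] := {0x21,0x4a}
#1 dst[0x02+6] := {0x3b,0x21,0x4a,0x6c,0xf6,0x33}
#2 dst[0x18+3] := {0x33,0xeb,0xf2}
query mem[0x17]=0xf6, mem[0x02]=0x3b, mem[0x18]=0x33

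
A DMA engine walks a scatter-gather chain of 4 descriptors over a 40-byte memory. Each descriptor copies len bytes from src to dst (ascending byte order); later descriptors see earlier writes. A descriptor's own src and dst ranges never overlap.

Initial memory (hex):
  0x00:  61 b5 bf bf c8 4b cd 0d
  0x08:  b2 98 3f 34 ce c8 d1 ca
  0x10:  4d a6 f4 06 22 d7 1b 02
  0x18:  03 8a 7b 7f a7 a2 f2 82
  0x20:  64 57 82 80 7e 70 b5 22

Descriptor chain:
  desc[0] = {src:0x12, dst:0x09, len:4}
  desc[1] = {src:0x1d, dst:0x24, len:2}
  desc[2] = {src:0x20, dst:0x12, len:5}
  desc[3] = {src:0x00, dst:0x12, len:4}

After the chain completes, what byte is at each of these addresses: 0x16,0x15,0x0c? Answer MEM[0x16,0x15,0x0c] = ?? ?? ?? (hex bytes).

  after D0: wrote 4B at 0x09 = f40622d7
  after D1: wrote 2B at 0x24 = a2f2
  after D2: wrote 5B at 0x12 = 64578280a2
  after D3: wrote 4B at 0x12 = 61b5bfbf
query mem[0x16]=0xa2, mem[0x15]=0xbf, mem[0x0c]=0xd7

MEM[0x16,0x15,0x0c] = a2 bf d7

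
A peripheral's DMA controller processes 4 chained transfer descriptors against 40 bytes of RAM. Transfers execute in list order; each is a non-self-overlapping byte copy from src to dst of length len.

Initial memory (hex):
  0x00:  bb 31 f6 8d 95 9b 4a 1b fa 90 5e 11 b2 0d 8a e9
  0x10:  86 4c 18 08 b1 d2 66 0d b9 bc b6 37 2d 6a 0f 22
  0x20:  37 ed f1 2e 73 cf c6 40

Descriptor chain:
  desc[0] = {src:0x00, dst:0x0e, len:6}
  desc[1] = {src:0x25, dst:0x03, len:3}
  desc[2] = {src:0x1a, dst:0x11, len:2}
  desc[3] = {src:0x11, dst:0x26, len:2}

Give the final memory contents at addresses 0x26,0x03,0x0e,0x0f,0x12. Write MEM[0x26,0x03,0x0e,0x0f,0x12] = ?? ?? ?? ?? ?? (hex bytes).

MEM[0x26,0x03,0x0e,0x0f,0x12] = b6 cf bb 31 37

#0 dst[0x0e+6] := {0xbb,0x31,0xf6,0x8d,0x95,0x9b}
#1 dst[0x03+3] := {0xcf,0xc6,0x40}
#2 dst[0x11+2] := {0xb6,0x37}
#3 dst[0x26+2] := {0xb6,0x37}
query mem[0x26]=0xb6, mem[0x03]=0xcf, mem[0x0e]=0xbb, mem[0x0f]=0x31, mem[0x12]=0x37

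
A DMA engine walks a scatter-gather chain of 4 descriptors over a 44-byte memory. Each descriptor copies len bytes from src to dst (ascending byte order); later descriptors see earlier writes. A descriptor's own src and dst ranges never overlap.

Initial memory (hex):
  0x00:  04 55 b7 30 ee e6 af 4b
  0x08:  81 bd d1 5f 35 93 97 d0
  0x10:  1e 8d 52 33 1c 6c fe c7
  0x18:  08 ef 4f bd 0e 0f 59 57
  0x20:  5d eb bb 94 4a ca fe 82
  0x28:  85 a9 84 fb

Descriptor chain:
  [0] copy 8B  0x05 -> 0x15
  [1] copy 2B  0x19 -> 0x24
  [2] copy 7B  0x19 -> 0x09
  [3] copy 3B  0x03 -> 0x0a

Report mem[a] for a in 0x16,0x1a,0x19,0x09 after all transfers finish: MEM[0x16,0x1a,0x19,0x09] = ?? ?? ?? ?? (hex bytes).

MEM[0x16,0x1a,0x19,0x09] = af d1 bd bd

[0] 0x05->0x15 len=8 : e6 af 4b 81 bd d1 5f 35
[1] 0x19->0x24 len=2 : bd d1
[2] 0x19->0x09 len=7 : bd d1 5f 35 0f 59 57
[3] 0x03->0x0a len=3 : 30 ee e6
query mem[0x16]=0xaf, mem[0x1a]=0xd1, mem[0x19]=0xbd, mem[0x09]=0xbd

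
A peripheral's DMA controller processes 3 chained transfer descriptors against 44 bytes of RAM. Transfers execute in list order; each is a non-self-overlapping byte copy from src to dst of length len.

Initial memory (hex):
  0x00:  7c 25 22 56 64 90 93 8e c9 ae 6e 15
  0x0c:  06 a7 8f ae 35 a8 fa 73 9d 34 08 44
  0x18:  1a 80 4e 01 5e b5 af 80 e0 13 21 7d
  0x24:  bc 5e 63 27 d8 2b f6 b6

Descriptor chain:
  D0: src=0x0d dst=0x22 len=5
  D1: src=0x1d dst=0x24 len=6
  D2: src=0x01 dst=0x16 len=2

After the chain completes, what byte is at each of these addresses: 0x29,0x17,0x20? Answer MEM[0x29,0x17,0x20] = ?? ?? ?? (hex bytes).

MEM[0x29,0x17,0x20] = a7 22 e0

[0] 0x0d->0x22 len=5 : a7 8f ae 35 a8
[1] 0x1d->0x24 len=6 : b5 af 80 e0 13 a7
[2] 0x01->0x16 len=2 : 25 22
query mem[0x29]=0xa7, mem[0x17]=0x22, mem[0x20]=0xe0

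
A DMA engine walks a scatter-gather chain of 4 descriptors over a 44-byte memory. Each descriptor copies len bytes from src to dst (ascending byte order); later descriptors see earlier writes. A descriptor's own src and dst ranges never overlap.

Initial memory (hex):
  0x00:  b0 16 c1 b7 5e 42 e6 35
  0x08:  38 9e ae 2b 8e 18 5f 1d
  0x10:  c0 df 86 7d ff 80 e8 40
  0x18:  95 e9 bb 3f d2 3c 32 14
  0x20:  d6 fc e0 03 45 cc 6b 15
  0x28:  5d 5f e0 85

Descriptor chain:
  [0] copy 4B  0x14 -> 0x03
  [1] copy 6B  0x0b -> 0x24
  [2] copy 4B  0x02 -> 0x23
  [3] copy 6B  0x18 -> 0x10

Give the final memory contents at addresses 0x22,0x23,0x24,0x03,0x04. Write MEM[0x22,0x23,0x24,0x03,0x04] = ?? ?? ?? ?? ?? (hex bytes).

D0: mem[0x03..0x06] <- [ff 80 e8 40]
D1: mem[0x24..0x29] <- [2b 8e 18 5f 1d c0]
D2: mem[0x23..0x26] <- [c1 ff 80 e8]
D3: mem[0x10..0x15] <- [95 e9 bb 3f d2 3c]
query mem[0x22]=0xe0, mem[0x23]=0xc1, mem[0x24]=0xff, mem[0x03]=0xff, mem[0x04]=0x80

MEM[0x22,0x23,0x24,0x03,0x04] = e0 c1 ff ff 80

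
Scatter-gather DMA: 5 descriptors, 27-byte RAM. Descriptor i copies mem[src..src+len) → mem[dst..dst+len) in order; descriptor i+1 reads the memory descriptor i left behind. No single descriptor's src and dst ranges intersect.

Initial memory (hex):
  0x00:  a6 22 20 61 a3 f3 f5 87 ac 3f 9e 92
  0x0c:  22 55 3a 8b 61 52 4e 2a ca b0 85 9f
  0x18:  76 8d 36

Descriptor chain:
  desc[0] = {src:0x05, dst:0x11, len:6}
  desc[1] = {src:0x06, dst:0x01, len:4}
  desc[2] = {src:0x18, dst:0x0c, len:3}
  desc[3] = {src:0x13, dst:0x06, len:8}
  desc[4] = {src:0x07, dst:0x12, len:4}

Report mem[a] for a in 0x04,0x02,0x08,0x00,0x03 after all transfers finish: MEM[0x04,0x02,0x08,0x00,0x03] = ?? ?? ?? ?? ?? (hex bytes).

MEM[0x04,0x02,0x08,0x00,0x03] = 3f 87 3f a6 ac

D0: mem[0x11..0x16] <- [f3 f5 87 ac 3f 9e]
D1: mem[0x01..0x04] <- [f5 87 ac 3f]
D2: mem[0x0c..0x0e] <- [76 8d 36]
D3: mem[0x06..0x0d] <- [87 ac 3f 9e 9f 76 8d 36]
D4: mem[0x12..0x15] <- [ac 3f 9e 9f]
query mem[0x04]=0x3f, mem[0x02]=0x87, mem[0x08]=0x3f, mem[0x00]=0xa6, mem[0x03]=0xac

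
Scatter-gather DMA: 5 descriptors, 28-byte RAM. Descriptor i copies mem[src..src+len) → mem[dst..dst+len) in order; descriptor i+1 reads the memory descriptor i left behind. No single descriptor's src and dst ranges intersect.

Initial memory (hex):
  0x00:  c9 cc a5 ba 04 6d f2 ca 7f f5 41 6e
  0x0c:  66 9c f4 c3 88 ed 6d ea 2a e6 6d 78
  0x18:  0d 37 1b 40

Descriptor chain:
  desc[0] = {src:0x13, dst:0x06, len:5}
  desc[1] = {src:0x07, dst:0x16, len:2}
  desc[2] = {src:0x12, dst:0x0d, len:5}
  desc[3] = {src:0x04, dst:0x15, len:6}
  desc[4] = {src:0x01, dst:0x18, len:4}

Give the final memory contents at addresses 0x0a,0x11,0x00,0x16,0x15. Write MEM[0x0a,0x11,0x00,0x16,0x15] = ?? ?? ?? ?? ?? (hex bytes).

MEM[0x0a,0x11,0x00,0x16,0x15] = 78 2a c9 6d 04

#0 dst[0x06+5] := {0xea,0x2a,0xe6,0x6d,0x78}
#1 dst[0x16+2] := {0x2a,0xe6}
#2 dst[0x0d+5] := {0x6d,0xea,0x2a,0xe6,0x2a}
#3 dst[0x15+6] := {0x04,0x6d,0xea,0x2a,0xe6,0x6d}
#4 dst[0x18+4] := {0xcc,0xa5,0xba,0x04}
query mem[0x0a]=0x78, mem[0x11]=0x2a, mem[0x00]=0xc9, mem[0x16]=0x6d, mem[0x15]=0x04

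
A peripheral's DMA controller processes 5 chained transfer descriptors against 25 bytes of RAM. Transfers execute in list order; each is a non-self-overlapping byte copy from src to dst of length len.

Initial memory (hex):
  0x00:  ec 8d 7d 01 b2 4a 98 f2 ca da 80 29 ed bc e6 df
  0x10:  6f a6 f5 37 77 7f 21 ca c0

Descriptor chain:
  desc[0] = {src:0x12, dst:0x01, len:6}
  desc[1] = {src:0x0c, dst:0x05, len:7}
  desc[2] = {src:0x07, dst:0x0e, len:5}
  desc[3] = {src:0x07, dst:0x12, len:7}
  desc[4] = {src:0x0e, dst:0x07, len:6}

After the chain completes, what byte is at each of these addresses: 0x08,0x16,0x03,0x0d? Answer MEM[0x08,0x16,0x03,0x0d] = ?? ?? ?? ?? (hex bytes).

MEM[0x08,0x16,0x03,0x0d] = df f5 77 bc

[0] 0x12->0x01 len=6 : f5 37 77 7f 21 ca
[1] 0x0c->0x05 len=7 : ed bc e6 df 6f a6 f5
[2] 0x07->0x0e len=5 : e6 df 6f a6 f5
[3] 0x07->0x12 len=7 : e6 df 6f a6 f5 ed bc
[4] 0x0e->0x07 len=6 : e6 df 6f a6 e6 df
query mem[0x08]=0xdf, mem[0x16]=0xf5, mem[0x03]=0x77, mem[0x0d]=0xbc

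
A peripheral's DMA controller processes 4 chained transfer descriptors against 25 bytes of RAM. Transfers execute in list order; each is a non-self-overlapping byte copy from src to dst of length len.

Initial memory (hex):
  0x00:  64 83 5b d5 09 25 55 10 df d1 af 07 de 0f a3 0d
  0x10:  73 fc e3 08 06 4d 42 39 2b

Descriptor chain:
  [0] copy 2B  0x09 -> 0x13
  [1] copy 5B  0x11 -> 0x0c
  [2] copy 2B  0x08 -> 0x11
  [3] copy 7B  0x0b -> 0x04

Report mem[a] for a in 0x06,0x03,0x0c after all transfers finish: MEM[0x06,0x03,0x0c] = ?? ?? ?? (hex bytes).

D0: mem[0x13..0x14] <- [d1 af]
D1: mem[0x0c..0x10] <- [fc e3 d1 af 4d]
D2: mem[0x11..0x12] <- [df d1]
D3: mem[0x04..0x0a] <- [07 fc e3 d1 af 4d df]
query mem[0x06]=0xe3, mem[0x03]=0xd5, mem[0x0c]=0xfc

MEM[0x06,0x03,0x0c] = e3 d5 fc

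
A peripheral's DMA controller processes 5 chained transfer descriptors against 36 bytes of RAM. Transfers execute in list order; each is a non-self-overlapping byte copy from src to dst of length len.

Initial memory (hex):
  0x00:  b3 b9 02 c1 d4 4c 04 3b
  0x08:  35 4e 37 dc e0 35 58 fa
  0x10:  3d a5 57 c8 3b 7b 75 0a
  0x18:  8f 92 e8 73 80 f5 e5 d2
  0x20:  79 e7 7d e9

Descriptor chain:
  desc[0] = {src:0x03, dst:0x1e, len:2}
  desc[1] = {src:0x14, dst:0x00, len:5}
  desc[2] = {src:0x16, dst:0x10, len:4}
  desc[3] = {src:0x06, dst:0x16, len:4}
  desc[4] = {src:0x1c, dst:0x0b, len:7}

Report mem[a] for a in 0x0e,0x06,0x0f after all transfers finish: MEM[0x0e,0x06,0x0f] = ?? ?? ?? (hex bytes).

MEM[0x0e,0x06,0x0f] = d4 04 79

[0] 0x03->0x1e len=2 : c1 d4
[1] 0x14->0x00 len=5 : 3b 7b 75 0a 8f
[2] 0x16->0x10 len=4 : 75 0a 8f 92
[3] 0x06->0x16 len=4 : 04 3b 35 4e
[4] 0x1c->0x0b len=7 : 80 f5 c1 d4 79 e7 7d
query mem[0x0e]=0xd4, mem[0x06]=0x04, mem[0x0f]=0x79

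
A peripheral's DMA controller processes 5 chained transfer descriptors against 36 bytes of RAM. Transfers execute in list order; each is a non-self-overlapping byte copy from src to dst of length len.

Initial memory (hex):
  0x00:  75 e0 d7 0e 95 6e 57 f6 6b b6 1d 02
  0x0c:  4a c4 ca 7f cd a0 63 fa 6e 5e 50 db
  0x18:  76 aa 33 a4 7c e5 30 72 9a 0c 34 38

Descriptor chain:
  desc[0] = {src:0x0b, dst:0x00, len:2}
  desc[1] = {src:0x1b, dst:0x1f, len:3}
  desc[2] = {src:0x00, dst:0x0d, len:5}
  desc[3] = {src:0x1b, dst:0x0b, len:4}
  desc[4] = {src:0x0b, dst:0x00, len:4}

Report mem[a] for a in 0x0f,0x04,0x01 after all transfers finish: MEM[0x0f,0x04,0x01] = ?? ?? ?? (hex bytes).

MEM[0x0f,0x04,0x01] = d7 95 7c

  after D0: wrote 2B at 0x00 = 024a
  after D1: wrote 3B at 0x1f = a47ce5
  after D2: wrote 5B at 0x0d = 024ad70e95
  after D3: wrote 4B at 0x0b = a47ce530
  after D4: wrote 4B at 0x00 = a47ce530
query mem[0x0f]=0xd7, mem[0x04]=0x95, mem[0x01]=0x7c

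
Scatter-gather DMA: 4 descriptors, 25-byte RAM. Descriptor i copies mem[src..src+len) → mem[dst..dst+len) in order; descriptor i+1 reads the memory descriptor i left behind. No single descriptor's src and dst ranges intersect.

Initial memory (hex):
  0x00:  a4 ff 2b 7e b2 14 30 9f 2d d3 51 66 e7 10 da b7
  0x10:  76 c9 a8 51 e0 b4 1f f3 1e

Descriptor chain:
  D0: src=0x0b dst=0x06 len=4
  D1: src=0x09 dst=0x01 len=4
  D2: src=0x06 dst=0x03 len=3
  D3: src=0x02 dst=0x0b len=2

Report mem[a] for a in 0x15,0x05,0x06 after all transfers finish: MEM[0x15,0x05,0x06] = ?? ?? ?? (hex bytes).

MEM[0x15,0x05,0x06] = b4 10 66

D0: mem[0x06..0x09] <- [66 e7 10 da]
D1: mem[0x01..0x04] <- [da 51 66 e7]
D2: mem[0x03..0x05] <- [66 e7 10]
D3: mem[0x0b..0x0c] <- [51 66]
query mem[0x15]=0xb4, mem[0x05]=0x10, mem[0x06]=0x66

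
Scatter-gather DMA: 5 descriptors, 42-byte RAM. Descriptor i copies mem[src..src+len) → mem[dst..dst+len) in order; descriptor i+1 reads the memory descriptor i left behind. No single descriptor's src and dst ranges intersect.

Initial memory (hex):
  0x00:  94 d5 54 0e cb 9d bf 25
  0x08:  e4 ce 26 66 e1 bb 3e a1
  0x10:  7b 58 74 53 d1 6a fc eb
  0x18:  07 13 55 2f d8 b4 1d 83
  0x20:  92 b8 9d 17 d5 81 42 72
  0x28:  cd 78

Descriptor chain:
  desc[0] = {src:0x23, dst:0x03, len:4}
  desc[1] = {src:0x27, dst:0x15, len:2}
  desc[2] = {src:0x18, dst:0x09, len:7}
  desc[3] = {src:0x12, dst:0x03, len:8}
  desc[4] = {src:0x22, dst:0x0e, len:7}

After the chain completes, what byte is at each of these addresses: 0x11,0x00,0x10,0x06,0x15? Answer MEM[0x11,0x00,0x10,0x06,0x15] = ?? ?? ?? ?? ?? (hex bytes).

MEM[0x11,0x00,0x10,0x06,0x15] = 81 94 d5 72 72

D0: mem[0x03..0x06] <- [17 d5 81 42]
D1: mem[0x15..0x16] <- [72 cd]
D2: mem[0x09..0x0f] <- [07 13 55 2f d8 b4 1d]
D3: mem[0x03..0x0a] <- [74 53 d1 72 cd eb 07 13]
D4: mem[0x0e..0x14] <- [9d 17 d5 81 42 72 cd]
query mem[0x11]=0x81, mem[0x00]=0x94, mem[0x10]=0xd5, mem[0x06]=0x72, mem[0x15]=0x72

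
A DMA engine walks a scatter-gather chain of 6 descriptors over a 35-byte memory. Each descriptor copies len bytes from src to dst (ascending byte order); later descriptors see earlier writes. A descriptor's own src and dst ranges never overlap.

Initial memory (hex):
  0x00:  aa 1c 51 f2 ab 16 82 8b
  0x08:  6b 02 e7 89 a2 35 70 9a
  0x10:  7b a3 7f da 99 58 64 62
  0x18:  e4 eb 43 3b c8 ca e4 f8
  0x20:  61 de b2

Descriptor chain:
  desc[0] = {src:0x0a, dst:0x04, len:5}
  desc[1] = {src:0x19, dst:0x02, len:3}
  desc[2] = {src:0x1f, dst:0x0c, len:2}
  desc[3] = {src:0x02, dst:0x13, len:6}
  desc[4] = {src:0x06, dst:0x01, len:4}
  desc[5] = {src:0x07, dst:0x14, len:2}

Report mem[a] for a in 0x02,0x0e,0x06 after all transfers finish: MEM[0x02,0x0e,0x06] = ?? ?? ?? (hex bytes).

#0 dst[0x04+5] := {0xe7,0x89,0xa2,0x35,0x70}
#1 dst[0x02+3] := {0xeb,0x43,0x3b}
#2 dst[0x0c+2] := {0xf8,0x61}
#3 dst[0x13+6] := {0xeb,0x43,0x3b,0x89,0xa2,0x35}
#4 dst[0x01+4] := {0xa2,0x35,0x70,0x02}
#5 dst[0x14+2] := {0x35,0x70}
query mem[0x02]=0x35, mem[0x0e]=0x70, mem[0x06]=0xa2

MEM[0x02,0x0e,0x06] = 35 70 a2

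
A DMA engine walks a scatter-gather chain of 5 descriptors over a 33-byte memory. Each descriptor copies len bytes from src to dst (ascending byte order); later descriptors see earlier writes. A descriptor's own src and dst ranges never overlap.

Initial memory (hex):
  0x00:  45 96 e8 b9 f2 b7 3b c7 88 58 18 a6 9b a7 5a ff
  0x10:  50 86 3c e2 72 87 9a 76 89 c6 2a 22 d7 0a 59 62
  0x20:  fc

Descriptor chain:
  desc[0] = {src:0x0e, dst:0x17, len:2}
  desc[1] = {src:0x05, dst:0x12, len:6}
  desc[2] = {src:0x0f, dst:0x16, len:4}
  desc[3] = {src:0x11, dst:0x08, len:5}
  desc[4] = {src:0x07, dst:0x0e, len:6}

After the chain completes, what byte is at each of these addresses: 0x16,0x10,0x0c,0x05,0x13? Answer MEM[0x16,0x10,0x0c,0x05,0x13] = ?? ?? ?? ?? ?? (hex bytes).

D0: mem[0x17..0x18] <- [5a ff]
D1: mem[0x12..0x17] <- [b7 3b c7 88 58 18]
D2: mem[0x16..0x19] <- [ff 50 86 b7]
D3: mem[0x08..0x0c] <- [86 b7 3b c7 88]
D4: mem[0x0e..0x13] <- [c7 86 b7 3b c7 88]
query mem[0x16]=0xff, mem[0x10]=0xb7, mem[0x0c]=0x88, mem[0x05]=0xb7, mem[0x13]=0x88

MEM[0x16,0x10,0x0c,0x05,0x13] = ff b7 88 b7 88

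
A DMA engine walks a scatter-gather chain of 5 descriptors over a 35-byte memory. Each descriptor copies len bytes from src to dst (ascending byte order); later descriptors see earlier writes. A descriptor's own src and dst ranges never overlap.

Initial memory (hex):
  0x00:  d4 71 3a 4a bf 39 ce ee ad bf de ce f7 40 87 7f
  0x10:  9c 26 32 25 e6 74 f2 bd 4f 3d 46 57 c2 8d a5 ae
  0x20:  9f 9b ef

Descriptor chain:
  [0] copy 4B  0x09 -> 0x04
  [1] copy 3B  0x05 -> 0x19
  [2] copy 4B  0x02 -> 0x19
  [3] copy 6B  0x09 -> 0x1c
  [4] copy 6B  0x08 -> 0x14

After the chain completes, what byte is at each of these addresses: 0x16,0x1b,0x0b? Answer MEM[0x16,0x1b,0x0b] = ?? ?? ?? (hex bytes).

MEM[0x16,0x1b,0x0b] = de bf ce

[0] 0x09->0x04 len=4 : bf de ce f7
[1] 0x05->0x19 len=3 : de ce f7
[2] 0x02->0x19 len=4 : 3a 4a bf de
[3] 0x09->0x1c len=6 : bf de ce f7 40 87
[4] 0x08->0x14 len=6 : ad bf de ce f7 40
query mem[0x16]=0xde, mem[0x1b]=0xbf, mem[0x0b]=0xce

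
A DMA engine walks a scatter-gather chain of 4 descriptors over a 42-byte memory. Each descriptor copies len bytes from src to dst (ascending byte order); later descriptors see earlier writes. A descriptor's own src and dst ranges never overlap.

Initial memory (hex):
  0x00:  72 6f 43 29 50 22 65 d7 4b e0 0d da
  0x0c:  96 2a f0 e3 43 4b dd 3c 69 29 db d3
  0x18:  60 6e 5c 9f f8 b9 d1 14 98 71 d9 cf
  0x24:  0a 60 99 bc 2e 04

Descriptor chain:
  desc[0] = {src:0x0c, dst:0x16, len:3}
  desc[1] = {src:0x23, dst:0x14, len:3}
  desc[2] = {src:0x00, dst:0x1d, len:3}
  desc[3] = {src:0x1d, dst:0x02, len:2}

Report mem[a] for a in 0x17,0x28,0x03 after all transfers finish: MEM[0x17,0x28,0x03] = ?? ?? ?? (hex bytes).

MEM[0x17,0x28,0x03] = 2a 2e 6f

[0] 0x0c->0x16 len=3 : 96 2a f0
[1] 0x23->0x14 len=3 : cf 0a 60
[2] 0x00->0x1d len=3 : 72 6f 43
[3] 0x1d->0x02 len=2 : 72 6f
query mem[0x17]=0x2a, mem[0x28]=0x2e, mem[0x03]=0x6f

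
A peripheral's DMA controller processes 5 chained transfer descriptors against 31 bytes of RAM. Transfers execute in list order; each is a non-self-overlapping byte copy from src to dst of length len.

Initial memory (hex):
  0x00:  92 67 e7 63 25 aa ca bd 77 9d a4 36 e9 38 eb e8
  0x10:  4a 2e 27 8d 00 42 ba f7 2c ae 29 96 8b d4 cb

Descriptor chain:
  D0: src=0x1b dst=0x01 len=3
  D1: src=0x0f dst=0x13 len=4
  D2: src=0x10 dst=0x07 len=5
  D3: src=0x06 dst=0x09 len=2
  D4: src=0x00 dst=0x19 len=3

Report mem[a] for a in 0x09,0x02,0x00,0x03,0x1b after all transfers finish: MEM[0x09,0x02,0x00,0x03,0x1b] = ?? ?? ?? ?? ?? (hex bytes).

#0 dst[0x01+3] := {0x96,0x8b,0xd4}
#1 dst[0x13+4] := {0xe8,0x4a,0x2e,0x27}
#2 dst[0x07+5] := {0x4a,0x2e,0x27,0xe8,0x4a}
#3 dst[0x09+2] := {0xca,0x4a}
#4 dst[0x19+3] := {0x92,0x96,0x8b}
query mem[0x09]=0xca, mem[0x02]=0x8b, mem[0x00]=0x92, mem[0x03]=0xd4, mem[0x1b]=0x8b

MEM[0x09,0x02,0x00,0x03,0x1b] = ca 8b 92 d4 8b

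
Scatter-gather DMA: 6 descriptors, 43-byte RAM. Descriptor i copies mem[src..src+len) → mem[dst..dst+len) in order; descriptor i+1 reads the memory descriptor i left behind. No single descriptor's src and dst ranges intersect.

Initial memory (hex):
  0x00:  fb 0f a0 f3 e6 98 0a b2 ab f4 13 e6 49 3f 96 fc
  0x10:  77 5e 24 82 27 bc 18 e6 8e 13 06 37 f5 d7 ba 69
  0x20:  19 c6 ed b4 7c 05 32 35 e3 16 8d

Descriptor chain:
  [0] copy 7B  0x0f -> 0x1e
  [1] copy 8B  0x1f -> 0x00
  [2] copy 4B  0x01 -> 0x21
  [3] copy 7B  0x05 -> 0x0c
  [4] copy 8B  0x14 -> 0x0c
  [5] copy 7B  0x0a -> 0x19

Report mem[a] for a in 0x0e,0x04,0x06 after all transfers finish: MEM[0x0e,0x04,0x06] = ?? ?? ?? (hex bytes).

D0: mem[0x1e..0x24] <- [fc 77 5e 24 82 27 bc]
D1: mem[0x00..0x07] <- [77 5e 24 82 27 bc 05 32]
D2: mem[0x21..0x24] <- [5e 24 82 27]
D3: mem[0x0c..0x12] <- [bc 05 32 ab f4 13 e6]
D4: mem[0x0c..0x13] <- [27 bc 18 e6 8e 13 06 37]
D5: mem[0x19..0x1f] <- [13 e6 27 bc 18 e6 8e]
query mem[0x0e]=0x18, mem[0x04]=0x27, mem[0x06]=0x05

MEM[0x0e,0x04,0x06] = 18 27 05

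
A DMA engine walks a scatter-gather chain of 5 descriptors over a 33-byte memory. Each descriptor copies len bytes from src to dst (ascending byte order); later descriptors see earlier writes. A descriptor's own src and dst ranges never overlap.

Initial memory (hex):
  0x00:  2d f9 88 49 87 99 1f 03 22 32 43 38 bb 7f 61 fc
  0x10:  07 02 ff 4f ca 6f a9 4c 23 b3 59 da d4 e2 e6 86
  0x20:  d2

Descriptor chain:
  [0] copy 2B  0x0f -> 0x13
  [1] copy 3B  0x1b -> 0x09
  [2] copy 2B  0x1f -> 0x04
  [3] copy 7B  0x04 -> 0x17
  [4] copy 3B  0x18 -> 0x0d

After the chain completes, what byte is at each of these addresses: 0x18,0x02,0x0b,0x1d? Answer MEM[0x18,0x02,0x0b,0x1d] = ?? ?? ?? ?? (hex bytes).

D0: mem[0x13..0x14] <- [fc 07]
D1: mem[0x09..0x0b] <- [da d4 e2]
D2: mem[0x04..0x05] <- [86 d2]
D3: mem[0x17..0x1d] <- [86 d2 1f 03 22 da d4]
D4: mem[0x0d..0x0f] <- [d2 1f 03]
query mem[0x18]=0xd2, mem[0x02]=0x88, mem[0x0b]=0xe2, mem[0x1d]=0xd4

MEM[0x18,0x02,0x0b,0x1d] = d2 88 e2 d4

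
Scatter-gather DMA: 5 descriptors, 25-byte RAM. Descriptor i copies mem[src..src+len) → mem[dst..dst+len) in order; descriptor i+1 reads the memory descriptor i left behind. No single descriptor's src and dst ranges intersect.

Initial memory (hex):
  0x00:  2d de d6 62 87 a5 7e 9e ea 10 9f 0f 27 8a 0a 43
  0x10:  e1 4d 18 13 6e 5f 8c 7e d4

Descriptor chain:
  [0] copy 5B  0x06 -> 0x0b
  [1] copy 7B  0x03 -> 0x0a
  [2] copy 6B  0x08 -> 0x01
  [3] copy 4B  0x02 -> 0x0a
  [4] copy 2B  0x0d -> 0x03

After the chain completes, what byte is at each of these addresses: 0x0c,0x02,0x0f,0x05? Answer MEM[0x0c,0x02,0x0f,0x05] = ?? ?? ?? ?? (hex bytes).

MEM[0x0c,0x02,0x0f,0x05] = 87 10 ea a5

#0 dst[0x0b+5] := {0x7e,0x9e,0xea,0x10,0x9f}
#1 dst[0x0a+7] := {0x62,0x87,0xa5,0x7e,0x9e,0xea,0x10}
#2 dst[0x01+6] := {0xea,0x10,0x62,0x87,0xa5,0x7e}
#3 dst[0x0a+4] := {0x10,0x62,0x87,0xa5}
#4 dst[0x03+2] := {0xa5,0x9e}
query mem[0x0c]=0x87, mem[0x02]=0x10, mem[0x0f]=0xea, mem[0x05]=0xa5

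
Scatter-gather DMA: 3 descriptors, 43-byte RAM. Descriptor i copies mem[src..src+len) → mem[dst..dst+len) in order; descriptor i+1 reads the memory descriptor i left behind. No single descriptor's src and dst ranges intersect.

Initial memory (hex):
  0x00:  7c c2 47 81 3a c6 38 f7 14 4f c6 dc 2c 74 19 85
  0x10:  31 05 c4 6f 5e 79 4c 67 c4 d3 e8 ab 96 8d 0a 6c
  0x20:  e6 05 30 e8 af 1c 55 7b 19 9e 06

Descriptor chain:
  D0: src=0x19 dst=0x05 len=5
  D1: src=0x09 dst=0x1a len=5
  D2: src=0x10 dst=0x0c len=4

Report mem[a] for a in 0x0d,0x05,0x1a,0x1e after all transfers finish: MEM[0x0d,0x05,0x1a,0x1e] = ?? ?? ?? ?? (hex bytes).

MEM[0x0d,0x05,0x1a,0x1e] = 05 d3 8d 74

[0] 0x19->0x05 len=5 : d3 e8 ab 96 8d
[1] 0x09->0x1a len=5 : 8d c6 dc 2c 74
[2] 0x10->0x0c len=4 : 31 05 c4 6f
query mem[0x0d]=0x05, mem[0x05]=0xd3, mem[0x1a]=0x8d, mem[0x1e]=0x74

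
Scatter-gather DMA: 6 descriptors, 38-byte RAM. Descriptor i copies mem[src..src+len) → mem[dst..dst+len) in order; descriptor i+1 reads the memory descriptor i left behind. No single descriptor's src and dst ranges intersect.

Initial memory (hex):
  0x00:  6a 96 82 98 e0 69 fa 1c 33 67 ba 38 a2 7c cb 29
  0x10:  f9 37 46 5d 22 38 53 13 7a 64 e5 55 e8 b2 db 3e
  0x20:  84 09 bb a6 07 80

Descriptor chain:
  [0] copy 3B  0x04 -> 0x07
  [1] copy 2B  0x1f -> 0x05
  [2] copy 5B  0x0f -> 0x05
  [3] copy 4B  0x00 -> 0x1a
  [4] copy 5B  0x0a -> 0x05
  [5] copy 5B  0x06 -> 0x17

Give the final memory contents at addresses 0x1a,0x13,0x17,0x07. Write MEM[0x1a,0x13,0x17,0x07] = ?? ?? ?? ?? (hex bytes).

MEM[0x1a,0x13,0x17,0x07] = cb 5d 38 a2

[0] 0x04->0x07 len=3 : e0 69 fa
[1] 0x1f->0x05 len=2 : 3e 84
[2] 0x0f->0x05 len=5 : 29 f9 37 46 5d
[3] 0x00->0x1a len=4 : 6a 96 82 98
[4] 0x0a->0x05 len=5 : ba 38 a2 7c cb
[5] 0x06->0x17 len=5 : 38 a2 7c cb ba
query mem[0x1a]=0xcb, mem[0x13]=0x5d, mem[0x17]=0x38, mem[0x07]=0xa2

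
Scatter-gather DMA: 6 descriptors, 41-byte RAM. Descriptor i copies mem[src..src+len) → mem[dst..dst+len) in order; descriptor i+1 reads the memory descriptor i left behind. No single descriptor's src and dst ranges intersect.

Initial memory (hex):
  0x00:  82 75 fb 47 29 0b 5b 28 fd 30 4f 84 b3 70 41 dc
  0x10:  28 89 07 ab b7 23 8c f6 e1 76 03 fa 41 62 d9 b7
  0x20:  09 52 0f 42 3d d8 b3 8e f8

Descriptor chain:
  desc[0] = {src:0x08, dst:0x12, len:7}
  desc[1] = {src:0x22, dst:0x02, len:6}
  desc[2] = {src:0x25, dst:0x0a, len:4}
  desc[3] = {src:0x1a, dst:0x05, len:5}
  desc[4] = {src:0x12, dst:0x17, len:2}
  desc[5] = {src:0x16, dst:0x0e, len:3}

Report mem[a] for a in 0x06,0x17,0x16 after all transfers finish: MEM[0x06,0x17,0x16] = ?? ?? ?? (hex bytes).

#0 dst[0x12+7] := {0xfd,0x30,0x4f,0x84,0xb3,0x70,0x41}
#1 dst[0x02+6] := {0x0f,0x42,0x3d,0xd8,0xb3,0x8e}
#2 dst[0x0a+4] := {0xd8,0xb3,0x8e,0xf8}
#3 dst[0x05+5] := {0x03,0xfa,0x41,0x62,0xd9}
#4 dst[0x17+2] := {0xfd,0x30}
#5 dst[0x0e+3] := {0xb3,0xfd,0x30}
query mem[0x06]=0xfa, mem[0x17]=0xfd, mem[0x16]=0xb3

MEM[0x06,0x17,0x16] = fa fd b3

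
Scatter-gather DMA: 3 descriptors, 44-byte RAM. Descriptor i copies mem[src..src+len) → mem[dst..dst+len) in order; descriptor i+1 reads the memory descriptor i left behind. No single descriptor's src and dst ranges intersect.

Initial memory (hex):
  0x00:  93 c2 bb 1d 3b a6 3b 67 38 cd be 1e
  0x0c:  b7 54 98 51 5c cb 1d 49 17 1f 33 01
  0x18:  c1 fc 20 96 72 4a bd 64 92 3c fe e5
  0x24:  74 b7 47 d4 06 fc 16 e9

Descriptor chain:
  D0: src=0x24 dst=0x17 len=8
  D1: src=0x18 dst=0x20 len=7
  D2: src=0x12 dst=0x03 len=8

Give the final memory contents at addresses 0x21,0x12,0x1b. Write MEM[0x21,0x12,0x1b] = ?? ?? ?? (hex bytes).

  after D0: wrote 8B at 0x17 = 74b747d406fc16e9
  after D1: wrote 7B at 0x20 = b747d406fc16e9
  after D2: wrote 8B at 0x03 = 1d49171f3374b747
query mem[0x21]=0x47, mem[0x12]=0x1d, mem[0x1b]=0x06

MEM[0x21,0x12,0x1b] = 47 1d 06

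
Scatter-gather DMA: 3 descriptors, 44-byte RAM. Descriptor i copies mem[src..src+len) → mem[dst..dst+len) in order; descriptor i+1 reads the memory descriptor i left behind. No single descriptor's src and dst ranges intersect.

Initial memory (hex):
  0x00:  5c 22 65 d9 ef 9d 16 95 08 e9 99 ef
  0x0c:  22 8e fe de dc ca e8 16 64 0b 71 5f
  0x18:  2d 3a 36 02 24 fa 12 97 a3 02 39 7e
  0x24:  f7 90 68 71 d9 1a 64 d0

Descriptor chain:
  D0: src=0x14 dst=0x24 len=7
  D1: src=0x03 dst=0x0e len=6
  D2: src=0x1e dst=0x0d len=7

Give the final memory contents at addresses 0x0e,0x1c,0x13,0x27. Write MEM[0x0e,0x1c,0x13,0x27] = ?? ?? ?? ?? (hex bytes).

MEM[0x0e,0x1c,0x13,0x27] = 97 24 64 5f

D0: mem[0x24..0x2a] <- [64 0b 71 5f 2d 3a 36]
D1: mem[0x0e..0x13] <- [d9 ef 9d 16 95 08]
D2: mem[0x0d..0x13] <- [12 97 a3 02 39 7e 64]
query mem[0x0e]=0x97, mem[0x1c]=0x24, mem[0x13]=0x64, mem[0x27]=0x5f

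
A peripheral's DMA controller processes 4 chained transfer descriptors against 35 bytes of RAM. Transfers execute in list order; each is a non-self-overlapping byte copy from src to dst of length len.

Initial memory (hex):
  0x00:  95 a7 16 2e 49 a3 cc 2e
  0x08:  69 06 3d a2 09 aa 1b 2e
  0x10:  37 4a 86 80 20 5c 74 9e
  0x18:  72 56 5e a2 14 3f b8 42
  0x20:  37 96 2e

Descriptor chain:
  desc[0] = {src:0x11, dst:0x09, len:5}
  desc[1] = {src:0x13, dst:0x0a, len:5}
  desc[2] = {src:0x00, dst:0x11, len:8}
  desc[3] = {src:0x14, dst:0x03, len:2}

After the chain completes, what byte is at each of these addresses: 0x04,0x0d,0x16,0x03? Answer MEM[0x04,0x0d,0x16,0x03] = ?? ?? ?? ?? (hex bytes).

#0 dst[0x09+5] := {0x4a,0x86,0x80,0x20,0x5c}
#1 dst[0x0a+5] := {0x80,0x20,0x5c,0x74,0x9e}
#2 dst[0x11+8] := {0x95,0xa7,0x16,0x2e,0x49,0xa3,0xcc,0x2e}
#3 dst[0x03+2] := {0x2e,0x49}
query mem[0x04]=0x49, mem[0x0d]=0x74, mem[0x16]=0xa3, mem[0x03]=0x2e

MEM[0x04,0x0d,0x16,0x03] = 49 74 a3 2e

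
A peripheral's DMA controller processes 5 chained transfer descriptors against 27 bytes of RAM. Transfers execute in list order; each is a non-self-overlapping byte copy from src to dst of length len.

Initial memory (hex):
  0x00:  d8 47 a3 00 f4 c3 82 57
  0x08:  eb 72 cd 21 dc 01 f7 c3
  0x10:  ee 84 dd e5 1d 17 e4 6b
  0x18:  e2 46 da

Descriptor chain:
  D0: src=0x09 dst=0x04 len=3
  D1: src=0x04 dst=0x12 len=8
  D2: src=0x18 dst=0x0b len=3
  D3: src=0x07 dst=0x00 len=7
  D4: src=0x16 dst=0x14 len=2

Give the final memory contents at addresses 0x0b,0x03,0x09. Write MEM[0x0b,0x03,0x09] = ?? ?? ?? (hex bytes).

MEM[0x0b,0x03,0x09] = cd cd 72

[0] 0x09->0x04 len=3 : 72 cd 21
[1] 0x04->0x12 len=8 : 72 cd 21 57 eb 72 cd 21
[2] 0x18->0x0b len=3 : cd 21 da
[3] 0x07->0x00 len=7 : 57 eb 72 cd cd 21 da
[4] 0x16->0x14 len=2 : eb 72
query mem[0x0b]=0xcd, mem[0x03]=0xcd, mem[0x09]=0x72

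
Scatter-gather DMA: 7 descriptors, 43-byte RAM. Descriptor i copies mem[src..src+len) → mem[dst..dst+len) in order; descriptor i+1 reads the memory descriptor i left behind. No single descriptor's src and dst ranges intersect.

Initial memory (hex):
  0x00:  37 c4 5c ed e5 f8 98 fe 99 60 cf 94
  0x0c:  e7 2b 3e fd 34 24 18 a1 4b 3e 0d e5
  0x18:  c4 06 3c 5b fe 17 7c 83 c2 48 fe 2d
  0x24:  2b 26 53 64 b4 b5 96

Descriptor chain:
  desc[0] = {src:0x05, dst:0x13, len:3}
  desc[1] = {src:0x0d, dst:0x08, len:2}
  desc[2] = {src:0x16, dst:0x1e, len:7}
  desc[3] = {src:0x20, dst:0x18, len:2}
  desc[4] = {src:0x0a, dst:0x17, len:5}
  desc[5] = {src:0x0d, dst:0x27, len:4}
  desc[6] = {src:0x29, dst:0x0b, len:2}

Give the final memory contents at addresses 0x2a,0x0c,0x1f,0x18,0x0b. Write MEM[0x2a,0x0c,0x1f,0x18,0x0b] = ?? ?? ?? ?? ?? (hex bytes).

MEM[0x2a,0x0c,0x1f,0x18,0x0b] = 34 34 e5 94 fd

[0] 0x05->0x13 len=3 : f8 98 fe
[1] 0x0d->0x08 len=2 : 2b 3e
[2] 0x16->0x1e len=7 : 0d e5 c4 06 3c 5b fe
[3] 0x20->0x18 len=2 : c4 06
[4] 0x0a->0x17 len=5 : cf 94 e7 2b 3e
[5] 0x0d->0x27 len=4 : 2b 3e fd 34
[6] 0x29->0x0b len=2 : fd 34
query mem[0x2a]=0x34, mem[0x0c]=0x34, mem[0x1f]=0xe5, mem[0x18]=0x94, mem[0x0b]=0xfd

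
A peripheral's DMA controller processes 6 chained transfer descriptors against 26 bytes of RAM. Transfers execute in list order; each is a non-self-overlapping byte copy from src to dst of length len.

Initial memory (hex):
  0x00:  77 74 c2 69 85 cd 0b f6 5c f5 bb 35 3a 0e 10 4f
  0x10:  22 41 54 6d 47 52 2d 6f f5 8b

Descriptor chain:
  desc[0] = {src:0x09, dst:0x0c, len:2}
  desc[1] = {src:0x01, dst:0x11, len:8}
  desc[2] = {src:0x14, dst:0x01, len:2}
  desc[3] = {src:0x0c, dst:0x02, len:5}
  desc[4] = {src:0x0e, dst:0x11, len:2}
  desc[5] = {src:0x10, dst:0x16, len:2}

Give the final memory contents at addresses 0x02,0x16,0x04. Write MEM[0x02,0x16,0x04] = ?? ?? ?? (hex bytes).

[0] 0x09->0x0c len=2 : f5 bb
[1] 0x01->0x11 len=8 : 74 c2 69 85 cd 0b f6 5c
[2] 0x14->0x01 len=2 : 85 cd
[3] 0x0c->0x02 len=5 : f5 bb 10 4f 22
[4] 0x0e->0x11 len=2 : 10 4f
[5] 0x10->0x16 len=2 : 22 10
query mem[0x02]=0xf5, mem[0x16]=0x22, mem[0x04]=0x10

MEM[0x02,0x16,0x04] = f5 22 10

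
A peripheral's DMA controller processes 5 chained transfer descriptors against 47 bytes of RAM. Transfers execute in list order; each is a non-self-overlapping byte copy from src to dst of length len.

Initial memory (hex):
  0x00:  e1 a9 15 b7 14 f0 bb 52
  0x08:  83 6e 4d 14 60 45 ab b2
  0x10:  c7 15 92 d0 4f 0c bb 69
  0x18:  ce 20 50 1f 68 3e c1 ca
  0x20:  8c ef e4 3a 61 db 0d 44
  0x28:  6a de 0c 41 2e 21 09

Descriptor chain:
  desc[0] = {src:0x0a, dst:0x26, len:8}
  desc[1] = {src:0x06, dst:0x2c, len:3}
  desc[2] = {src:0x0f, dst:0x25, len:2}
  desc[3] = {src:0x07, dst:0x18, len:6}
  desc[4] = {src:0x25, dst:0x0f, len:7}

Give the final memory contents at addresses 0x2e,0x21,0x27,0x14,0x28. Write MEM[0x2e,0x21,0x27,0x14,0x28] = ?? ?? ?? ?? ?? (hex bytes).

  after D0: wrote 8B at 0x26 = 4d146045abb2c715
  after D1: wrote 3B at 0x2c = bb5283
  after D2: wrote 2B at 0x25 = b2c7
  after D3: wrote 6B at 0x18 = 52836e4d1460
  after D4: wrote 7B at 0x0f = b2c7146045abb2
query mem[0x2e]=0x83, mem[0x21]=0xef, mem[0x27]=0x14, mem[0x14]=0xab, mem[0x28]=0x60

MEM[0x2e,0x21,0x27,0x14,0x28] = 83 ef 14 ab 60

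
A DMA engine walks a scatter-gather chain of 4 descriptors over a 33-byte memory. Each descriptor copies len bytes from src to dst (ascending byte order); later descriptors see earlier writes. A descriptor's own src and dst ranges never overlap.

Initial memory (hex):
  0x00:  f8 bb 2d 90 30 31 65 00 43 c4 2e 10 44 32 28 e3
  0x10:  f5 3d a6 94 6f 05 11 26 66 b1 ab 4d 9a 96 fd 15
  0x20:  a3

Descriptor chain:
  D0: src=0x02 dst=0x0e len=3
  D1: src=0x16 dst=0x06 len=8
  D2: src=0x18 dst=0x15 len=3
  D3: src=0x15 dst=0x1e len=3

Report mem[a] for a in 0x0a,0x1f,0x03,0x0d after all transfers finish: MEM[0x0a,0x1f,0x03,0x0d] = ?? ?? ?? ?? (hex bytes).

#0 dst[0x0e+3] := {0x2d,0x90,0x30}
#1 dst[0x06+8] := {0x11,0x26,0x66,0xb1,0xab,0x4d,0x9a,0x96}
#2 dst[0x15+3] := {0x66,0xb1,0xab}
#3 dst[0x1e+3] := {0x66,0xb1,0xab}
query mem[0x0a]=0xab, mem[0x1f]=0xb1, mem[0x03]=0x90, mem[0x0d]=0x96

MEM[0x0a,0x1f,0x03,0x0d] = ab b1 90 96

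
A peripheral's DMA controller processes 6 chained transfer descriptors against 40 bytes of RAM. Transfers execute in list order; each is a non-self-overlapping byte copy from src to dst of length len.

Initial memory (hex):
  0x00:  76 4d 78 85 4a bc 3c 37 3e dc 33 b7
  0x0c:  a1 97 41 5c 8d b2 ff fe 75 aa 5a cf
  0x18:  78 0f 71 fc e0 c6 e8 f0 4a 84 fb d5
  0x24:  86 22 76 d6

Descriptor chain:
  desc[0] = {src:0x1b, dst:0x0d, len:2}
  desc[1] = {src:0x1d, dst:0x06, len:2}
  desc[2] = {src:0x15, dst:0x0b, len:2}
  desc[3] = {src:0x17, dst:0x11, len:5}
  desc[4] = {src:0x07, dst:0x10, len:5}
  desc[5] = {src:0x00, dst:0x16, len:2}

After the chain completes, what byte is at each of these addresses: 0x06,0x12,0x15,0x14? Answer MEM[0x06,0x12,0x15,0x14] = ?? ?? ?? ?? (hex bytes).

MEM[0x06,0x12,0x15,0x14] = c6 dc fc aa

[0] 0x1b->0x0d len=2 : fc e0
[1] 0x1d->0x06 len=2 : c6 e8
[2] 0x15->0x0b len=2 : aa 5a
[3] 0x17->0x11 len=5 : cf 78 0f 71 fc
[4] 0x07->0x10 len=5 : e8 3e dc 33 aa
[5] 0x00->0x16 len=2 : 76 4d
query mem[0x06]=0xc6, mem[0x12]=0xdc, mem[0x15]=0xfc, mem[0x14]=0xaa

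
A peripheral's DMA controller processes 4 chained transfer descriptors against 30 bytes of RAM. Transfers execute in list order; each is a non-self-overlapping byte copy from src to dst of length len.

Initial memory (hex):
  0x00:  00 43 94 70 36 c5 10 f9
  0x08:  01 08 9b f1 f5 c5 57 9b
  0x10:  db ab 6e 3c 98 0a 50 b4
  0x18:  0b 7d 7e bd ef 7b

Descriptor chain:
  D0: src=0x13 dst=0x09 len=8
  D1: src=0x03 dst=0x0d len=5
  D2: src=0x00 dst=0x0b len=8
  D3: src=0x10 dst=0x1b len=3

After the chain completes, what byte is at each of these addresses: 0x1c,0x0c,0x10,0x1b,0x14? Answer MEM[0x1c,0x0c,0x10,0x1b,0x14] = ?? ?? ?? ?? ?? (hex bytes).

MEM[0x1c,0x0c,0x10,0x1b,0x14] = 10 43 c5 c5 98

[0] 0x13->0x09 len=8 : 3c 98 0a 50 b4 0b 7d 7e
[1] 0x03->0x0d len=5 : 70 36 c5 10 f9
[2] 0x00->0x0b len=8 : 00 43 94 70 36 c5 10 f9
[3] 0x10->0x1b len=3 : c5 10 f9
query mem[0x1c]=0x10, mem[0x0c]=0x43, mem[0x10]=0xc5, mem[0x1b]=0xc5, mem[0x14]=0x98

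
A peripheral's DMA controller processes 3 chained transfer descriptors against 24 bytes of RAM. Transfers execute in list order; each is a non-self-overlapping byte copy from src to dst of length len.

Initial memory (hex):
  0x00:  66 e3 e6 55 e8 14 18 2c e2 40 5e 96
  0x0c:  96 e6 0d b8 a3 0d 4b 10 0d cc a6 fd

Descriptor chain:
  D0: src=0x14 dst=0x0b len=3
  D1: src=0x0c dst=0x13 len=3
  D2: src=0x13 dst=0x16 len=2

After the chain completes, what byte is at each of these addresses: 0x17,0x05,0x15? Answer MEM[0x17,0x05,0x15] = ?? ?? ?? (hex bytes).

MEM[0x17,0x05,0x15] = a6 14 0d

#0 dst[0x0b+3] := {0x0d,0xcc,0xa6}
#1 dst[0x13+3] := {0xcc,0xa6,0x0d}
#2 dst[0x16+2] := {0xcc,0xa6}
query mem[0x17]=0xa6, mem[0x05]=0x14, mem[0x15]=0x0d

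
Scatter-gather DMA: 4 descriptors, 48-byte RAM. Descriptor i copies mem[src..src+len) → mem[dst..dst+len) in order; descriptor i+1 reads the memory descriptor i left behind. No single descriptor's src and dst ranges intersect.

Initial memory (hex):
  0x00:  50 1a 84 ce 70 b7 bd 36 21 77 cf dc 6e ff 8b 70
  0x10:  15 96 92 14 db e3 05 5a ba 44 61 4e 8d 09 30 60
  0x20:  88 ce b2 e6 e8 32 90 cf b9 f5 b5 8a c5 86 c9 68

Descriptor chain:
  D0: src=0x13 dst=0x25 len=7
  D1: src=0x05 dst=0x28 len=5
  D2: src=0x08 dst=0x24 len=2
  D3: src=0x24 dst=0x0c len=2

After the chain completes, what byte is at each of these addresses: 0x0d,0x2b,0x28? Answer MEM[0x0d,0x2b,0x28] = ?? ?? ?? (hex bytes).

MEM[0x0d,0x2b,0x28] = 77 21 b7

D0: mem[0x25..0x2b] <- [14 db e3 05 5a ba 44]
D1: mem[0x28..0x2c] <- [b7 bd 36 21 77]
D2: mem[0x24..0x25] <- [21 77]
D3: mem[0x0c..0x0d] <- [21 77]
query mem[0x0d]=0x77, mem[0x2b]=0x21, mem[0x28]=0xb7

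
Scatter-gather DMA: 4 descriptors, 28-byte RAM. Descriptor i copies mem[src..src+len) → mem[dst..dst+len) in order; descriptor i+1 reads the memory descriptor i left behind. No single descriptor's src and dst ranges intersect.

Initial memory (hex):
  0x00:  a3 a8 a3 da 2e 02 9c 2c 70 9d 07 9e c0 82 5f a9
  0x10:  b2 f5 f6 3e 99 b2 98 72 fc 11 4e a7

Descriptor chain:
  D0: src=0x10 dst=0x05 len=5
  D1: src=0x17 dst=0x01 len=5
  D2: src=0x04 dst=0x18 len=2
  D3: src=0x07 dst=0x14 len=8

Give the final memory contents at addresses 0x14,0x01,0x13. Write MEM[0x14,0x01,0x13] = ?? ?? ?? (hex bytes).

[0] 0x10->0x05 len=5 : b2 f5 f6 3e 99
[1] 0x17->0x01 len=5 : 72 fc 11 4e a7
[2] 0x04->0x18 len=2 : 4e a7
[3] 0x07->0x14 len=8 : f6 3e 99 07 9e c0 82 5f
query mem[0x14]=0xf6, mem[0x01]=0x72, mem[0x13]=0x3e

MEM[0x14,0x01,0x13] = f6 72 3e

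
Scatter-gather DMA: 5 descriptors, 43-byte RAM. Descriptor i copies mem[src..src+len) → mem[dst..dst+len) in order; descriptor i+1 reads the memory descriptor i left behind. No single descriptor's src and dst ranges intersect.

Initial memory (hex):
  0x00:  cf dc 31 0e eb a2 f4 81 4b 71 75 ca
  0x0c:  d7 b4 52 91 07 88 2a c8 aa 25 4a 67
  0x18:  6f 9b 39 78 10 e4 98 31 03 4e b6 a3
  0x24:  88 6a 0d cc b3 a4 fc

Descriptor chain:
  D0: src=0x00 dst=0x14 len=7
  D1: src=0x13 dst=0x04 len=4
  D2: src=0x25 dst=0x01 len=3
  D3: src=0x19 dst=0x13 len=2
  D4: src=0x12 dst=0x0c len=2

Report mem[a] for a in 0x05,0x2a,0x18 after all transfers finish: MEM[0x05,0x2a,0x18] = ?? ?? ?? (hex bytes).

MEM[0x05,0x2a,0x18] = cf fc eb

  after D0: wrote 7B at 0x14 = cfdc310eeba2f4
  after D1: wrote 4B at 0x04 = c8cfdc31
  after D2: wrote 3B at 0x01 = 6a0dcc
  after D3: wrote 2B at 0x13 = a2f4
  after D4: wrote 2B at 0x0c = 2aa2
query mem[0x05]=0xcf, mem[0x2a]=0xfc, mem[0x18]=0xeb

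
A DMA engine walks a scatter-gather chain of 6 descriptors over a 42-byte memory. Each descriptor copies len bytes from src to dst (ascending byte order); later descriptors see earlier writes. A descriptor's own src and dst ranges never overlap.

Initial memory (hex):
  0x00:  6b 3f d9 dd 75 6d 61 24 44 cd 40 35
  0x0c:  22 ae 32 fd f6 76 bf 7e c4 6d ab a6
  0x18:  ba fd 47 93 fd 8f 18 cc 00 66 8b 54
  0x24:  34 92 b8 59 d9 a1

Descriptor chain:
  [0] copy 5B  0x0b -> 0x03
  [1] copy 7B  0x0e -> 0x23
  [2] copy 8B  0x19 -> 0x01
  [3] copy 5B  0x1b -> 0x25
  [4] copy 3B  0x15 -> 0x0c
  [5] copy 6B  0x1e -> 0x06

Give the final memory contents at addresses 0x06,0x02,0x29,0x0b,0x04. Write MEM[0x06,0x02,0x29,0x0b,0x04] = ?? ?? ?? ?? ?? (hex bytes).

[0] 0x0b->0x03 len=5 : 35 22 ae 32 fd
[1] 0x0e->0x23 len=7 : 32 fd f6 76 bf 7e c4
[2] 0x19->0x01 len=8 : fd 47 93 fd 8f 18 cc 00
[3] 0x1b->0x25 len=5 : 93 fd 8f 18 cc
[4] 0x15->0x0c len=3 : 6d ab a6
[5] 0x1e->0x06 len=6 : 18 cc 00 66 8b 32
query mem[0x06]=0x18, mem[0x02]=0x47, mem[0x29]=0xcc, mem[0x0b]=0x32, mem[0x04]=0xfd

MEM[0x06,0x02,0x29,0x0b,0x04] = 18 47 cc 32 fd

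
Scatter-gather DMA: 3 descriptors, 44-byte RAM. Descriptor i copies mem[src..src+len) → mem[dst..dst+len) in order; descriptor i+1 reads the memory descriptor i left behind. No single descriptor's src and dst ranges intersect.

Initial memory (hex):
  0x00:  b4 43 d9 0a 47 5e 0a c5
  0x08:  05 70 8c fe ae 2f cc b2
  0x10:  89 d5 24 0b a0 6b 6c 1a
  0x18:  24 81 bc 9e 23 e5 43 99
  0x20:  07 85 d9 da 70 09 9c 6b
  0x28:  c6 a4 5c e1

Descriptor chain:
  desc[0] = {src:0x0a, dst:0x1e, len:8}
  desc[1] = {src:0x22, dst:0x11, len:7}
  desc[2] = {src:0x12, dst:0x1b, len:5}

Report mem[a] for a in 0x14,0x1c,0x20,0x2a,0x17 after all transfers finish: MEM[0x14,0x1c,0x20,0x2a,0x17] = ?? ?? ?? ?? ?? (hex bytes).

#0 dst[0x1e+8] := {0x8c,0xfe,0xae,0x2f,0xcc,0xb2,0x89,0xd5}
#1 dst[0x11+7] := {0xcc,0xb2,0x89,0xd5,0x9c,0x6b,0xc6}
#2 dst[0x1b+5] := {0xb2,0x89,0xd5,0x9c,0x6b}
query mem[0x14]=0xd5, mem[0x1c]=0x89, mem[0x20]=0xae, mem[0x2a]=0x5c, mem[0x17]=0xc6

MEM[0x14,0x1c,0x20,0x2a,0x17] = d5 89 ae 5c c6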